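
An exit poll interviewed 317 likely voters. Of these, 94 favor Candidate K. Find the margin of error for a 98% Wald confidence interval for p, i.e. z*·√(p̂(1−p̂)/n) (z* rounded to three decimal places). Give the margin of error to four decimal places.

ME = 0.0597

p̂ = 94/317 = 0.29653.
SE(p̂) = √(0.29653·0.70347/317) = 0.025652.
The 98% critical value is z* = 2.326.
Margin of error = z*·SE = 2.326 × 0.025652 = 0.0597.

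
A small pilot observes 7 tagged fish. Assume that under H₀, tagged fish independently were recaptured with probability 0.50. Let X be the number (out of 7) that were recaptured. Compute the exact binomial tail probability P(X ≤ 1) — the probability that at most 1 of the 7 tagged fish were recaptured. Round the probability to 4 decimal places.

P = 0.0625

X is binomial with n = 7 and p = 0.50.
P(X ≤ 1) = C(7,0)·0.50^0·0.50^7 + C(7,1)·0.50^1·0.50^6.
= 0.007812 + 0.054688 = 0.0625.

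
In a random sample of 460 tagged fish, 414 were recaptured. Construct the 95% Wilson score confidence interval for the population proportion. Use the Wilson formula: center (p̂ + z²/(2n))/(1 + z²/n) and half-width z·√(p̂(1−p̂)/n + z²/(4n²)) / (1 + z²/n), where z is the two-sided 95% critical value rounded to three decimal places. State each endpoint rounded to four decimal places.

Here p̂ = 414/460 = 0.90000 and z = 1.960 (z² = 3.841600).
Denominator 1 + z²/n = 1 + 3.841600/460 = 1.008351.
Center = (0.90000 + 0.004176)/1.008351 = 0.89669.
Radicand: p̂(1−p̂)/n + z²/(4n²) = 0.000195652 + 0.000004539 = 0.000200191.
Half-width = z·√(radicand)/denom = 1.960·0.014149/1.008351 = 0.02750.
CI: 0.89669 ± 0.02750 = (0.8692, 0.9242).

(0.8692, 0.9242)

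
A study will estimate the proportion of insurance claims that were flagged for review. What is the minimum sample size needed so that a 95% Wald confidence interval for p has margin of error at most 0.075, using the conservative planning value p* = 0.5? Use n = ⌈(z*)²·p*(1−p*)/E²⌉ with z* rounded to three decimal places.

The 95% critical value is z* = 1.960.
p*(1−p*) = 0.50·0.50 = 0.2500.
Required n before rounding: 3.841600 × 0.2500 / 0.075² = 170.738.
⌈170.738⌉ = 171.

n = 171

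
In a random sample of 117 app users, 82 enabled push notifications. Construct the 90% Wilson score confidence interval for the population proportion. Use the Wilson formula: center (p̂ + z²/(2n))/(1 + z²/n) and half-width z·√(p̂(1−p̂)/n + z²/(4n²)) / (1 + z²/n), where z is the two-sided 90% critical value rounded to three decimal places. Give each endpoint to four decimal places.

p̂ = 82/117 = 0.70085; z = 1.645, so z² = 2.706025.
Denominator 1 + z²/n = 1 + 2.706025/117 = 1.023128.
Adjusted center: (0.70085 + z²/(2n))/1.023128 = 0.69631.
Radicand: p̂(1−p̂)/n + z²/(4n²) = 0.001791943 + 0.000049420 = 0.001841363.
Half-width = z·√(radicand)/denom = 1.645·0.042911/1.023128 = 0.06899.
So the interval runs from 0.6273 to 0.7653.

(0.6273, 0.7653)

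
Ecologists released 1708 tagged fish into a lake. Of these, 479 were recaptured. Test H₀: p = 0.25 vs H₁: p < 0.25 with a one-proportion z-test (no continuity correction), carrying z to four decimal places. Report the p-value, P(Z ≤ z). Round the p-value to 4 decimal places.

p̂ = 479/1708 = 0.28044.
SE₀ = √(0.25·0.75/1708) = 0.010477.
z = (p̂ − p₀)/SE = (479/1708 − 0.25)/0.010477 ≈ 2.9058.
p-value = P(Z ≤ z) with z = 2.9058 → 0.9982.

p-value = 0.9982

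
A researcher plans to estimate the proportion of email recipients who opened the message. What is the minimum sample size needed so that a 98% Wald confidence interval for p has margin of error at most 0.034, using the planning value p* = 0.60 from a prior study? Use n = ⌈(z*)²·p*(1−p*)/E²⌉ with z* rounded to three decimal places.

n = 1124

For 98% confidence, z* = 2.326.
p*(1−p*) = 0.60·0.40 = 0.2400.
Required n before rounding: 5.410276 × 0.2400 / 0.034² = 1123.241.
⌈1123.241⌉ = 1124.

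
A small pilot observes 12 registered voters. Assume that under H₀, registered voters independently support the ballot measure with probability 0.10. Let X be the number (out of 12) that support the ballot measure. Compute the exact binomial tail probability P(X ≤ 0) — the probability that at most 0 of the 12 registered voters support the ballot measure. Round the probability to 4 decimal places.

P = 0.2824

X is binomial with n = 12 and p = 0.10.
P(X ≤ 0) = C(12,0)·0.10^0·0.90^12.
= 0.282430 = 0.2824.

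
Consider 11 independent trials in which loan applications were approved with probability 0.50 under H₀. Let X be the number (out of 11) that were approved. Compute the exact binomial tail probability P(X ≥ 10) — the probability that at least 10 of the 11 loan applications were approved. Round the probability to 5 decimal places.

P = 0.00586

X is binomial with n = 11 and p = 0.50.
P(X ≥ 10) = C(11,10)·0.50^10·0.50^1 + C(11,11)·0.50^11·0.50^0.
= 0.005371 + 0.000488 = 0.00586.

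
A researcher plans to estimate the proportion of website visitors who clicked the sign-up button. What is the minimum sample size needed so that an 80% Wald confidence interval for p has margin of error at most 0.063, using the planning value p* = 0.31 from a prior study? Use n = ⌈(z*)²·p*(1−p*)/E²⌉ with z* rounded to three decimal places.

z* = 1.282 at the 80% level.
p*(1−p*) = 0.31·0.69 = 0.2139.
(z*)²·p*(1−p*)/E² = 1.643524·0.2139/0.003969 = 88.574.
Rounding up, n = 89.

n = 89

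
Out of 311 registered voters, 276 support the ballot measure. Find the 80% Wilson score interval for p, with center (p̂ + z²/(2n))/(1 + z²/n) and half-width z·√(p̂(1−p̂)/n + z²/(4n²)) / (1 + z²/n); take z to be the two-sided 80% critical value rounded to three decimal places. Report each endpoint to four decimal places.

Here p̂ = 276/311 = 0.88746 and z = 1.282 (z² = 1.643524).
1 + z²/n = 1.005285.
Center = (0.88746 + 0.002642)/1.005285 = 0.88542.
Radicand: p̂(1−p̂)/n + z²/(4n²) = 0.000321141 + 0.000004248 = 0.000325389.
Half-width = 1.282·√0.000325389/1.005285 = 0.02300.
CI: 0.88542 ± 0.02300 = (0.8624, 0.9084).

(0.8624, 0.9084)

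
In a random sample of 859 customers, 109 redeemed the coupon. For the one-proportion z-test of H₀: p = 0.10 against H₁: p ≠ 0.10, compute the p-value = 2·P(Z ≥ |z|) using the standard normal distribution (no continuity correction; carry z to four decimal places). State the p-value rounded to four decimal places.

With x = 109 successes in n = 859, p̂ = 0.12689.
Under H₀, SE = √(p₀(1−p₀)/n) = √(0.10·0.90/859) = √0.000104773 = 0.010236.
z = (p̂ − p₀)/SE = (109/859 − 0.10)/0.010236 ≈ 2.6272.
p-value = 2·P(Z ≥ |z|) with z = 2.6272 → 0.0086.

p-value = 0.0086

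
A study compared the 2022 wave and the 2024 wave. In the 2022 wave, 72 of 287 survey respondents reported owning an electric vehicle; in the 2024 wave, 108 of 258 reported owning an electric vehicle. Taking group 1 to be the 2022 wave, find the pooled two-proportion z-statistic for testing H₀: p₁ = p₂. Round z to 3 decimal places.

z = -4.157

p̂₁ = 72/287 = 0.25087, p̂₂ = 108/258 = 0.41860.
Pooling: p̂ = 180/545 = 0.33028.
Pooled SE = √[0.2211935·0.00736029] ≈ 0.040349.
z = (p̂₁ − p̂₂)/SE = (0.25087 − 0.41860)/0.040349 = -0.16773/0.040349 = -4.157.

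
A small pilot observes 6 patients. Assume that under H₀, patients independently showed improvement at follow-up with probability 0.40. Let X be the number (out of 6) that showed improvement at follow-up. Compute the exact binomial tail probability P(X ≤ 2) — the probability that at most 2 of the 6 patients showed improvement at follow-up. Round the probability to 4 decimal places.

X ~ Binomial(n=6, p=0.40).
P(X ≤ 2) = C(6,0)·0.40^0·0.60^6 + C(6,1)·0.40^1·0.60^5 + C(6,2)·0.40^2·0.60^4.
= 0.046656 + 0.186624 + 0.311040 = 0.5443.

P = 0.5443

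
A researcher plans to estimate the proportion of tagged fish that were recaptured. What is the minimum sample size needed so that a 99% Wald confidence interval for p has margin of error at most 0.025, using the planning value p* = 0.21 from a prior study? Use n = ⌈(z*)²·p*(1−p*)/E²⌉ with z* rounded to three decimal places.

z* = 2.576 at the 99% level.
p*(1−p*) = 0.21·0.79 = 0.1659.
(z*)²·p*(1−p*)/E² = 6.635776·0.1659/0.000625 = 1761.400.
Rounding up, n = 1762.

n = 1762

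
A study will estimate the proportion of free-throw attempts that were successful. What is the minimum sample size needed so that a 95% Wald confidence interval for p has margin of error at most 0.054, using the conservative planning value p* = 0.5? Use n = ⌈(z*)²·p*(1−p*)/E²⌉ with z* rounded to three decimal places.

z* = 1.960 at the 95% level.
p*(1−p*) = 0.50·0.50 = 0.2500.
Required n before rounding: 3.841600 × 0.2500 / 0.054² = 329.355.
Rounding up, n = 330.

n = 330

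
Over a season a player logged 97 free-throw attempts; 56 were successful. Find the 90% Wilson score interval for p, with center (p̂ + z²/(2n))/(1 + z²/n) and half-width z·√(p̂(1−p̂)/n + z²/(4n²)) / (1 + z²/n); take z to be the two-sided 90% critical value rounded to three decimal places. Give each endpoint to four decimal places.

(0.4938, 0.6566)

Here p̂ = 56/97 = 0.57732 and z = 1.645 (z² = 2.706025).
1 + z²/n = 1.027897.
Center = (0.57732 + 0.013949)/1.027897 = 0.57522.
Radicand: p̂(1−p̂)/n + z²/(4n²) = 0.002515687 + 0.000071900 = 0.002587587.
Half-width = z·√(radicand)/denom = 1.645·0.050868/1.027897 = 0.08141.
So the interval runs from 0.4938 to 0.6566.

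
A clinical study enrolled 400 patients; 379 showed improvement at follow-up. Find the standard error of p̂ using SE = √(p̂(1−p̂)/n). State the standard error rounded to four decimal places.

SE = 0.0112

Sample proportion p̂ = 379/400 = 0.94750.
p̂(1−p̂) = 0.94750·0.05250 = 0.049744.
SE = √(0.049744/400) = 0.0112.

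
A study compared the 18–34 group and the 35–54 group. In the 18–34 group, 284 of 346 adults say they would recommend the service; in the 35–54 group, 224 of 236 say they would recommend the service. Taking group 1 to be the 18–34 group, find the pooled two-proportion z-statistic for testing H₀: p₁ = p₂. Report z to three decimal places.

p̂₁ = 284/346 = 0.82081, p̂₂ = 224/236 = 0.94915.
Pooled p̂ = (284+224)/(346+236) = 508/582 = 0.87285.
Pooled SE = √[0.1109812·0.00712746] ≈ 0.028125.
z = -0.12834/0.028125 = -4.563.

z = -4.563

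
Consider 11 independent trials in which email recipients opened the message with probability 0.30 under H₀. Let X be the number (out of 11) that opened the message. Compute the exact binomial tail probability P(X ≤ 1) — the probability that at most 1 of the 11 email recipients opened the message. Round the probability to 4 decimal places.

P = 0.1130

X ~ Binomial(n=11, p=0.30).
P(X ≤ 1) = C(11,0)·0.30^0·0.70^11 + C(11,1)·0.30^1·0.70^10.
= 0.019773 + 0.093217 = 0.1130.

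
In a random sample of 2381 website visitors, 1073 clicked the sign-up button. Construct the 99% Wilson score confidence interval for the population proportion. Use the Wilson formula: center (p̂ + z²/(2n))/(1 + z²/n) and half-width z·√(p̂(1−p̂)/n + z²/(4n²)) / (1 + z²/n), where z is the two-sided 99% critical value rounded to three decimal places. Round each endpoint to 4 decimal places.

(0.4246, 0.4770)

p̂ = 1073/2381 = 0.45065; z = 2.576, so z² = 6.635776.
1 + z²/n = 1.002787.
Adjusted center: (0.45065 + z²/(2n))/1.002787 = 0.45079.
Radicand: p̂(1−p̂)/n + z²/(4n²) = 0.000103975 + 0.000000293 = 0.000104268.
Half-width = 2.576·√0.000104268/1.002787 = 0.02623.
CI: 0.45079 ± 0.02623 = (0.4246, 0.4770).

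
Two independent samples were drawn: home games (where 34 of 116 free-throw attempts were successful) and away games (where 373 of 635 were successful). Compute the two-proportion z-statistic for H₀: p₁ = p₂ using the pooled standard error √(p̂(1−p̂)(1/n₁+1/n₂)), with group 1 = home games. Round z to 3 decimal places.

z = -5.850

p̂₁ = 34/116 = 0.29310, p̂₂ = 373/635 = 0.58740.
Pooled p̂ = (34+373)/(116+635) = 407/751 = 0.54194.
SE = √[p̂(1−p̂)(1/n₁+1/n₂)] = √[0.54194·0.45806·(1/116+1/635)] ≈ 0.050308.
z = -0.29430/0.050308 = -5.850.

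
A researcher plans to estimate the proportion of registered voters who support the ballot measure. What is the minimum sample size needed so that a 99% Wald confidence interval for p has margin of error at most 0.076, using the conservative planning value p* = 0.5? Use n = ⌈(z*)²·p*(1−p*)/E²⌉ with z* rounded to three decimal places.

n = 288

The 99% critical value is z* = 2.576.
p*(1−p*) = 0.2500.
Required n before rounding: 6.635776 × 0.2500 / 0.076² = 287.213.
⌈287.213⌉ = 288.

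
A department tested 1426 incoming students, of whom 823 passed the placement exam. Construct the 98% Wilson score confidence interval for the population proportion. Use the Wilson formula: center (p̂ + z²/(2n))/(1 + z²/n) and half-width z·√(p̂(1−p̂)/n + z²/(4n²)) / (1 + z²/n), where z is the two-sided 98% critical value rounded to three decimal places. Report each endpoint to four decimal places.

(0.5465, 0.6072)

p̂ = 823/1426 = 0.57714; z = 2.326, so z² = 5.410276.
1 + z²/n = 1.003794.
Center = (0.57714 + 0.001897)/1.003794 = 0.57685.
Radicand: p̂(1−p̂)/n + z²/(4n²) = 0.000171143 + 0.000000665 = 0.000171808.
Half-width = z·√(radicand)/denom = 2.326·0.013108/1.003794 = 0.03037.
Interval: 0.57685 ± 0.03037 → (0.5465, 0.6072).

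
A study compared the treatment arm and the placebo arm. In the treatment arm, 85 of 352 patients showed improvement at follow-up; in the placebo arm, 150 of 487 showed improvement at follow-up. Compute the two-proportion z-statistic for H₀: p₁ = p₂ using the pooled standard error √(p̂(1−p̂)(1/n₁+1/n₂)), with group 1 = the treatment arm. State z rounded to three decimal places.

p̂₁ = 85/352 = 0.24148, p̂₂ = 150/487 = 0.30801.
Pooling: p̂ = 235/839 = 0.28010.
Pooled SE = √[0.2016419·0.00489430] ≈ 0.031415.
z = (p̂₁ − p̂₂)/SE = (0.24148 − 0.30801)/0.031415 = -0.06653/0.031415 = -2.118.

z = -2.118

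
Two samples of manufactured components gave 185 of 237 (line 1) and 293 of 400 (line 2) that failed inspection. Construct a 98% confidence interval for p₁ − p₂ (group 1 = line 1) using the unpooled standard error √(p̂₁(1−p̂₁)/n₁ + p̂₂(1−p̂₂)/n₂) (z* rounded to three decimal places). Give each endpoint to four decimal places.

p̂₁ = 0.78059, p̂₂ = 0.73250, so the observed difference is 0.04809.
SE = √(0.000722653 + 0.000489859) = √0.001212512 = 0.034821.
The 98% critical value is z* = 2.326. Margin = 2.326·0.034821 = 0.08099.
CI: 0.04809 ± 0.08099 = (-0.0329, 0.1291).

(-0.0329, 0.1291)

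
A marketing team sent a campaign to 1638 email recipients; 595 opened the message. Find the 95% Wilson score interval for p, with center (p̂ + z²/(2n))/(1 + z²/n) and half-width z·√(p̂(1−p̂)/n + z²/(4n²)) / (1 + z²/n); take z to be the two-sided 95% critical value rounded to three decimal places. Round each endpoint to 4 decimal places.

(0.3403, 0.3868)

p̂ = 595/1638 = 0.36325; z = 1.960, so z² = 3.841600.
Denominator 1 + z²/n = 1 + 3.841600/1638 = 1.002345.
Center = (0.36325 + 0.001173)/1.002345 = 0.36357.
Radicand: p̂(1−p̂)/n + z²/(4n²) = 0.000141208 + 0.000000358 = 0.000141566.
Half-width = z·√(radicand)/denom = 1.960·0.011898/1.002345 = 0.02327.
CI: 0.36357 ± 0.02327 = (0.3403, 0.3868).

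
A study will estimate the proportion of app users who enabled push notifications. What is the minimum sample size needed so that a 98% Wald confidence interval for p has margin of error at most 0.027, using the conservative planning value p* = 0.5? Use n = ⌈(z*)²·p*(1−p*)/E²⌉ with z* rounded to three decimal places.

n = 1856

For 98% confidence, z* = 2.326.
p*(1−p*) = 0.50·0.50 = 0.2500.
Required n before rounding: 5.410276 × 0.2500 / 0.027² = 1855.376.
Rounding up, n = 1856.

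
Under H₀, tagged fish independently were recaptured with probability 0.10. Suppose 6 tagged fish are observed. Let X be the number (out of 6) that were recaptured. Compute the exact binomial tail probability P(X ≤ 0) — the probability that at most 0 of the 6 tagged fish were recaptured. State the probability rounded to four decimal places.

X is binomial with n = 6 and p = 0.10.
P(X ≤ 0) = C(6,0)·0.10^0·0.90^6.
= 0.531441 = 0.5314.

P = 0.5314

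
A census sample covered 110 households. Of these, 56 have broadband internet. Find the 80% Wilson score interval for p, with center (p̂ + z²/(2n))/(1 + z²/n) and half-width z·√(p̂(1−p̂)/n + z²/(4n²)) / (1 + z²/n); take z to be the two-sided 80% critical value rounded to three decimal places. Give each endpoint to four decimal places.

p̂ = 56/110 = 0.50909; z = 1.282, so z² = 1.643524.
Denominator 1 + z²/n = 1 + 1.643524/110 = 1.014941.
Center = (0.50909 + 0.007471)/1.014941 = 0.50896.
Radicand: p̂(1−p̂)/n + z²/(4n²) = 0.002271976 + 0.000033957 = 0.002305933.
Half-width = z·√(radicand)/denom = 1.282·0.048020/1.014941 = 0.06066.
So the interval runs from 0.4483 to 0.5696.

(0.4483, 0.5696)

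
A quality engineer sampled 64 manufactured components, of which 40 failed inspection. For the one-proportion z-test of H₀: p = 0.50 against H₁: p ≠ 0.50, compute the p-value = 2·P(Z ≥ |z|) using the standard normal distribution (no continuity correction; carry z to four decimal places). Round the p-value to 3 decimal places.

With x = 40 successes in n = 64, p̂ = 0.62500.
Under H₀, SE = √(p₀(1−p₀)/n) = √(0.50·0.50/64) = √0.003906250 = 0.062500.
Test statistic (full precision, shown to 4 dp): z = (40/64 − 0.50)/SE₀ ≈ 2.0000.
p-value = 2·P(Z ≥ |z|) with z = 2.0000 → 0.046.

p-value = 0.046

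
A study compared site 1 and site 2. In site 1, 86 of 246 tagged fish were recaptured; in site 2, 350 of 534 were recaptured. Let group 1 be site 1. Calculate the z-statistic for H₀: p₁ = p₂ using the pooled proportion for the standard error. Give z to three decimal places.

z = -7.994

Sample proportions: p̂₁ = 86/246 = 0.34959 and p̂₂ = 350/534 = 0.65543.
Pooled p̂ = (86+350)/(246+534) = 436/780 = 0.55897.
Pooled SE = √[0.2465220·0.00593770] ≈ 0.038259.
z = (p̂₁ − p̂₂)/SE = (0.34959 − 0.65543)/0.038259 = -0.30584/0.038259 = -7.994.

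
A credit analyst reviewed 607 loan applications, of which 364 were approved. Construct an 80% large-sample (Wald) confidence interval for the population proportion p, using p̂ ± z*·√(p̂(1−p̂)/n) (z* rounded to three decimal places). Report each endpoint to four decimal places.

(0.5742, 0.6252)

The sample proportion is 364/607 = 0.59967.
Standard error of p̂: √(0.240066/607) = √0.000395496 = 0.019887.
z* = 1.282 at the 80% level.
Margin = 1.282·0.019887 = 0.02550.
CI: 0.59967 ± 0.02550 = (0.5742, 0.6252).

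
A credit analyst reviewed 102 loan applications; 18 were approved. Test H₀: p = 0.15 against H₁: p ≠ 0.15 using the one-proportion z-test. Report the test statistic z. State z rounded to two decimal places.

p̂ = 18/102 = 0.17647.
Null standard error: √(0.15·0.85/102) = √0.001250000 = 0.035355.
z = (0.17647 − 0.15)/0.035355 = 0.02647/0.035355 = 0.75.

z = 0.75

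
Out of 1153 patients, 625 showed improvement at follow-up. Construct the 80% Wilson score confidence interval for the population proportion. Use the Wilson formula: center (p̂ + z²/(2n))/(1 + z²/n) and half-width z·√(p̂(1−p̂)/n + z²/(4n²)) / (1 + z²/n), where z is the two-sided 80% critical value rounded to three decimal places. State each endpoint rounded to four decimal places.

(0.5232, 0.5608)

Here p̂ = 625/1153 = 0.54206 and z = 1.282 (z² = 1.643524).
Denominator 1 + z²/n = 1 + 1.643524/1153 = 1.001425.
Adjusted center: (0.54206 + z²/(2n))/1.001425 = 0.54200.
Radicand: p̂(1−p̂)/n + z²/(4n²) = 0.000215291 + 0.000000309 = 0.000215600.
Half-width = 1.282·√0.000215600/1.001425 = 0.01880.
So the interval runs from 0.5232 to 0.5608.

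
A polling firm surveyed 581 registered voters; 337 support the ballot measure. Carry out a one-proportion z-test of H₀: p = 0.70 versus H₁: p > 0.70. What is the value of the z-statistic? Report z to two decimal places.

Sample proportion p̂ = 337/581 = 0.58003.
Under H₀, SE = √(p₀(1−p₀)/n) = √(0.70·0.30/581) = √0.000361446 = 0.019012.
z = (0.58003 − 0.70)/0.019012 = -0.11997/0.019012 = -6.31.

z = -6.31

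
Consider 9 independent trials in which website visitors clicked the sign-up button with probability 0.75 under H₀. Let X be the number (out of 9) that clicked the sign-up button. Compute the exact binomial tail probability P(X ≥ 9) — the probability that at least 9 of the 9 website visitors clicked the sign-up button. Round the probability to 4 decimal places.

P = 0.0751

X ~ Binomial(n=9, p=0.75).
P(X ≥ 9) = C(9,9)·0.75^9·0.25^0.
= 0.075085 = 0.0751.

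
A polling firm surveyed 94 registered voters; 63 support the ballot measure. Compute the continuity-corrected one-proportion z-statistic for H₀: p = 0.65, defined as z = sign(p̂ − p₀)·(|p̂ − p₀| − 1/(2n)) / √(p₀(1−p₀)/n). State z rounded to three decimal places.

The sample proportion is 63/94 = 0.67021. p̂ − p₀ = 0.020213.
1/(2n) = 0.005319.
Corrected numerator: |0.020213| − 0.005319 = 0.014894.
Under H₀, SE = √(p₀(1−p₀)/n) = √(0.65·0.35/94) = √0.002420213 = 0.049196.
z = (+)0.014894/0.049196 = 0.303.

z = 0.303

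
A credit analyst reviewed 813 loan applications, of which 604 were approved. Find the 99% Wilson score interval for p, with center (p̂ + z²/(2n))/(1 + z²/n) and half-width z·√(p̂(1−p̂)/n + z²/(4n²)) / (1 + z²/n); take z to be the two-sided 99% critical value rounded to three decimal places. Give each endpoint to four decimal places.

(0.7016, 0.7803)

p̂ = 604/813 = 0.74293; z = 2.576, so z² = 6.635776.
Denominator 1 + z²/n = 1 + 6.635776/813 = 1.008162.
Adjusted center: (0.74293 + z²/(2n))/1.008162 = 0.74096.
Radicand: p̂(1−p̂)/n + z²/(4n²) = 0.000234915 + 0.000002510 = 0.000237425.
Half-width = z·√(radicand)/denom = 2.576·0.015409/1.008162 = 0.03937.
Interval: 0.74096 ± 0.03937 → (0.7016, 0.7803).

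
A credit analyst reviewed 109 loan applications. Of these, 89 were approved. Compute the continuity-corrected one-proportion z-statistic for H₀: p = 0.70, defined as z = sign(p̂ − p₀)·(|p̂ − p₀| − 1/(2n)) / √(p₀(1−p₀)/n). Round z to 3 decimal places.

z = 2.550

Sample proportion p̂ = 89/109 = 0.81651. p̂ − p₀ = 0.116514.
1/(2n) = 0.004587.
Corrected numerator: |0.116514| − 0.004587 = 0.111927.
SE₀ = √(0.70·0.30/109) = 0.043893.
z = +0.111927/0.043893 = 2.550.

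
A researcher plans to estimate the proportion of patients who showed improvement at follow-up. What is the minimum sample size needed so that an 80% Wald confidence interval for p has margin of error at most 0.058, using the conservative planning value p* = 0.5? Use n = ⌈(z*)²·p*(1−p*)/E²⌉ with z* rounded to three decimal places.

n = 123

The 80% critical value is z* = 1.282.
p*(1−p*) = 0.2500.
Required n before rounding: 1.643524 × 0.2500 / 0.058² = 122.141.
⌈122.141⌉ = 123.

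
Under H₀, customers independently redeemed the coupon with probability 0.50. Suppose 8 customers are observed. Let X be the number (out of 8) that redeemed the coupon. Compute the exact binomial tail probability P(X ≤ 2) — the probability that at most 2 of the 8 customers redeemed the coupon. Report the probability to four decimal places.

X ~ Binomial(n=8, p=0.50).
P(X ≤ 2) = C(8,0)·0.50^0·0.50^8 + C(8,1)·0.50^1·0.50^7 + C(8,2)·0.50^2·0.50^6.
= 0.003906 + 0.031250 + 0.109375 = 0.1445.

P = 0.1445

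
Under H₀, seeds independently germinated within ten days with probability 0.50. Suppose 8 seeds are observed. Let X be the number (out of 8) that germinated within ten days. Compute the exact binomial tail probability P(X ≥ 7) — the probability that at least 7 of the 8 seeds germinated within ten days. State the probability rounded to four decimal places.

P = 0.0352

X ~ Binomial(n=8, p=0.50).
P(X ≥ 7) = C(8,7)·0.50^7·0.50^1 + C(8,8)·0.50^8·0.50^0.
= 0.031250 + 0.003906 = 0.0352.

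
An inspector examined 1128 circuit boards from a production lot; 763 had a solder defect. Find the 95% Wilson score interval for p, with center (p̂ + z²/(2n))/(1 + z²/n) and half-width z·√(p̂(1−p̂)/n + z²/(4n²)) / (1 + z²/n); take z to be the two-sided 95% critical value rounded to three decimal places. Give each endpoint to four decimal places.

(0.6486, 0.7031)

p̂ = 763/1128 = 0.67642; z = 1.960, so z² = 3.841600.
Denominator 1 + z²/n = 1 + 3.841600/1128 = 1.003406.
Center = (0.67642 + 0.001703)/1.003406 = 0.67582.
Radicand: p̂(1−p̂)/n + z²/(4n²) = 0.000194039 + 0.000000755 = 0.000194794.
Half-width = 1.960·√0.000194794/1.003406 = 0.02726.
Interval: 0.67582 ± 0.02726 → (0.6486, 0.7031).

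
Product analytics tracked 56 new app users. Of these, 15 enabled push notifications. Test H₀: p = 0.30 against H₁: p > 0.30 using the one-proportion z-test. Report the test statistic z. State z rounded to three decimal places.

z = -0.525

p̂ = 15/56 = 0.26786.
Null standard error: √(0.30·0.70/56) = √0.003750000 = 0.061237.
z = (0.26786 − 0.30)/0.061237 = -0.03214/0.061237 = -0.525.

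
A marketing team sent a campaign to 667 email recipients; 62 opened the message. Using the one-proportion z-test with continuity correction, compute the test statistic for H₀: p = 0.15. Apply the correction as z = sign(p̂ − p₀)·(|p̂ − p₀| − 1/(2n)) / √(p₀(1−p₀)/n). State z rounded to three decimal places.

p̂ = 62/667 = 0.09295. p̂ − p₀ = -0.057046.
Continuity correction 1/(2n) = 1/1334 = 0.000750.
Corrected numerator: |-0.057046| − 0.000750 = 0.056296.
Under H₀, SE = √(p₀(1−p₀)/n) = √(0.15·0.85/667) = √0.000191154 = 0.013826.
z = (−)0.056296/0.013826 = -4.072.

z = -4.072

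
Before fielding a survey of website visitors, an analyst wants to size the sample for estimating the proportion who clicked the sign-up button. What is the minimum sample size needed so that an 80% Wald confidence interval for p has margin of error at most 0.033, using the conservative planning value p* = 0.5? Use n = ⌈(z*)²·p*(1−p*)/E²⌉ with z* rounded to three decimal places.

n = 378

For 80% confidence, z* = 1.282.
p*(1−p*) = 0.2500.
Required n before rounding: 1.643524 × 0.2500 / 0.033² = 377.301.
⌈377.301⌉ = 378.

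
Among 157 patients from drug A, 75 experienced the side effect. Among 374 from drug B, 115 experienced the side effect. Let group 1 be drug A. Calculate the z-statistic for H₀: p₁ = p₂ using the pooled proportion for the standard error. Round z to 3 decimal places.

z = 3.734

Sample proportions: p̂₁ = 75/157 = 0.47771 and p̂₂ = 115/374 = 0.30749.
Pooled p̂ = (75+115)/(157+374) = 190/531 = 0.35782.
SE = √[p̂(1−p̂)(1/n₁+1/n₂)] = √[0.35782·0.64218·(1/157+1/374)] ≈ 0.045585.
z = 0.17022/0.045585 = 3.734.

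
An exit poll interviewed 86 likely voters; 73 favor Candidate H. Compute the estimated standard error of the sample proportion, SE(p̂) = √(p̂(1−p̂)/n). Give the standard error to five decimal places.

SE = 0.03863

With x = 73 successes in n = 86, p̂ = 0.84884.
p̂(1−p̂) = 0.128311.
SE = √(0.128311/86) = 0.03863.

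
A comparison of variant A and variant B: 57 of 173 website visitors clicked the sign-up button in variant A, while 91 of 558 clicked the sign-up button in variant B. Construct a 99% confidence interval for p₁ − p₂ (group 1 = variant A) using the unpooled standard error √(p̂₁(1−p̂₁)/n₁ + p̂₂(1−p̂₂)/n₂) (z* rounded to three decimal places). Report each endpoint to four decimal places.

(0.0659, 0.2669)

p̂₁ = 57/173 = 0.32948, p̂₂ = 91/558 = 0.16308; p̂₁ − p̂₂ = 0.16640.
Unpooled SE = √(p̂₁(1−p̂₁)/n₁ + p̂₂(1−p̂₂)/n₂) = √(0.001277011 + 0.000244600) = 0.039008.
z* = 2.576 at the 99% level. Margin = 2.576·0.039008 = 0.10048.
CI: 0.16640 ± 0.10048 = (0.0659, 0.2669).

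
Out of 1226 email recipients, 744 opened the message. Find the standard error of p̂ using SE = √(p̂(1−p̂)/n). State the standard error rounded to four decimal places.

p̂ = 744/1226 = 0.60685.
p̂(1−p̂) = 0.60685·0.39315 = 0.238583.
SE = √(0.238583/1226) = 0.0140.

SE = 0.0140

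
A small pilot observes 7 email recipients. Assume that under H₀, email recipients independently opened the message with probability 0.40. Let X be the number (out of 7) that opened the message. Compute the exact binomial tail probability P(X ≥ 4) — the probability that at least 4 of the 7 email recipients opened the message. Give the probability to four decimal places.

P = 0.2898

X ~ Binomial(n=7, p=0.40).
P(X ≥ 4) = C(7,4)·0.40^4·0.60^3 + C(7,5)·0.40^5·0.60^2 + C(7,6)·0.40^6·0.60^1 + C(7,7)·0.40^7·0.60^0.
= 0.193536 + 0.077414 + 0.017203 + 0.001638 = 0.2898.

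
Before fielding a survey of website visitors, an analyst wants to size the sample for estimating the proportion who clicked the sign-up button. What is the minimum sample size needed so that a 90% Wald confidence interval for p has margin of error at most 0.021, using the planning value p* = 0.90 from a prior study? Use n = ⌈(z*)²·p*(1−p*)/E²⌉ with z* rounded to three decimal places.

For 90% confidence, z* = 1.645.
p*(1−p*) = 0.90·0.10 = 0.0900.
Required n before rounding: 2.706025 × 0.0900 / 0.021² = 552.250.
Rounding up, n = 553.

n = 553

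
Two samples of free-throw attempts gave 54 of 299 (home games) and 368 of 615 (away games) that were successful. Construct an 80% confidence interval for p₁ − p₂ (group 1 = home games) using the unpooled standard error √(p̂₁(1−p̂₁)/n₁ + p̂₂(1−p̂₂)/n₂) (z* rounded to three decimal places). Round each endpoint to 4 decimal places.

p̂₁ = 54/299 = 0.18060, p̂₂ = 368/615 = 0.59837; p̂₁ − p̂₂ = -0.41777.
SE = √(0.000494933 + 0.000390768) = √0.000885701 = 0.029761.
For 80% confidence, z* = 1.282. Margin = 1.282·0.029761 = 0.03815.
Interval: -0.41777 ± 0.03815 → (-0.4559, -0.3796).

(-0.4559, -0.3796)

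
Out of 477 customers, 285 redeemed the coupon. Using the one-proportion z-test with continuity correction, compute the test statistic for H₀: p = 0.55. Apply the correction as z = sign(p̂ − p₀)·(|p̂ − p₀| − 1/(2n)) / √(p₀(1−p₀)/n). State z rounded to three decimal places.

z = 2.039

p̂ = 285/477 = 0.59748. p̂ − p₀ = 0.047484.
1/(2n) = 0.001048.
Corrected numerator: |0.047484| − 0.001048 = 0.046436.
Null standard error: √(0.55·0.45/477) = √0.000518868 = 0.022779.
z = (+)0.046436/0.022779 = 2.039.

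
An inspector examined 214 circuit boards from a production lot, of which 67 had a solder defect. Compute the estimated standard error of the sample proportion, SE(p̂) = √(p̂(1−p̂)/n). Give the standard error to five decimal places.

SE = 0.03170

p̂ = 67/214 = 0.31308.
p̂(1−p̂) = 0.31308·0.68692 = 0.215061.
SE = √(0.215061/214) = √0.001004958 = 0.03170.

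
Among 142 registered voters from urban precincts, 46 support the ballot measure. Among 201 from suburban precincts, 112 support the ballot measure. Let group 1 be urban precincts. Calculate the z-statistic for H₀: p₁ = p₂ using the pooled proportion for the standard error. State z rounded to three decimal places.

z = -4.269

Sample proportions: p̂₁ = 46/142 = 0.32394 and p̂₂ = 112/201 = 0.55721.
Pooled p̂ = (46+112)/(142+201) = 158/343 = 0.46064.
Pooled SE = √[0.2484509·0.01201738] ≈ 0.054642.
z = (p̂₁ − p̂₂)/SE = (0.32394 − 0.55721)/0.054642 = -0.23327/0.054642 = -4.269.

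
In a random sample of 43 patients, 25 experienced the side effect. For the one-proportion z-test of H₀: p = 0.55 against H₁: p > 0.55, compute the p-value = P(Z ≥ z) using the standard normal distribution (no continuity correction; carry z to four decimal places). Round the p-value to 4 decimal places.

p-value = 0.3395

Sample proportion p̂ = 25/43 = 0.58140.
Under H₀, SE = √(p₀(1−p₀)/n) = √(0.55·0.45/43) = √0.005755814 = 0.075867.
Test statistic (full precision, shown to 4 dp): z = (25/43 − 0.55)/SE₀ ≈ 0.4138.
p-value = P(Z ≥ z) with z = 0.4138 → 0.3395.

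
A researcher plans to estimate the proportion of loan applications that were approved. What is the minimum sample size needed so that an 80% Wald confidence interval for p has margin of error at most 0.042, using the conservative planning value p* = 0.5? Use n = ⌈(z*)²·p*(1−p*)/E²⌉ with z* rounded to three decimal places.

For 80% confidence, z* = 1.282.
p*(1−p*) = 0.2500.
Required n before rounding: 1.643524 × 0.2500 / 0.042² = 232.926.
⌈232.926⌉ = 233.

n = 233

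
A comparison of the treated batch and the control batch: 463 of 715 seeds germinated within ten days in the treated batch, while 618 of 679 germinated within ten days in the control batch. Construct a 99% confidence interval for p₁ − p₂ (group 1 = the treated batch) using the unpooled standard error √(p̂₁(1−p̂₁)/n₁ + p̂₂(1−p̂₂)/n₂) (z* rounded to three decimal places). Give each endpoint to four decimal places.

p̂₁ = 0.64755, p̂₂ = 0.91016, so the observed difference is -0.26261.
Unpooled SE = √(p̂₁(1−p̂₁)/n₁ + p̂₂(1−p̂₂)/n₂) = √(0.000319200 + 0.000120423) = 0.020967.
For 99% confidence, z* = 2.576. Margin = 2.576·0.020967 = 0.05401.
CI: -0.26261 ± 0.05401 = (-0.3166, -0.2086).

(-0.3166, -0.2086)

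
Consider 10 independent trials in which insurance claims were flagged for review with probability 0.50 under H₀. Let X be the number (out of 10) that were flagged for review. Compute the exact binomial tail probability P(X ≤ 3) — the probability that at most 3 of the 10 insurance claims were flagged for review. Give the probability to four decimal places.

P = 0.1719

X is binomial with n = 10 and p = 0.50.
P(X ≤ 3) = C(10,0)·0.50^0·0.50^10 + C(10,1)·0.50^1·0.50^9 + C(10,2)·0.50^2·0.50^8 + C(10,3)·0.50^3·0.50^7.
= 0.000977 + 0.009766 + 0.043945 + 0.117188 = 0.1719.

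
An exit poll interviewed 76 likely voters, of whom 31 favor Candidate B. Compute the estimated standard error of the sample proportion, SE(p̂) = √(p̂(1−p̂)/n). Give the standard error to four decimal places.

The sample proportion is 31/76 = 0.40789.
p̂(1−p̂) = 0.40789·0.59211 = 0.241516.
SE = √(0.241516/76) = √0.003177842 = 0.0564.

SE = 0.0564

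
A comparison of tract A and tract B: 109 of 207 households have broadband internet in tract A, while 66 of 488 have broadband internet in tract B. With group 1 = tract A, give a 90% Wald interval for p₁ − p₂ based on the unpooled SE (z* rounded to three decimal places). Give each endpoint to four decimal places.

(0.3288, 0.4538)

p̂₁ = 109/207 = 0.52657, p̂₂ = 66/488 = 0.13525; p̂₁ − p̂₂ = 0.39132.
Unpooled SE = √(p̂₁(1−p̂₁)/n₁ + p̂₂(1−p̂₂)/n₂) = √(0.001204319 + 0.000239661) = 0.038000.
z* = 1.645 at the 90% level. Margin = 1.645·0.038000 = 0.06251.
CI: 0.39132 ± 0.06251 = (0.3288, 0.4538).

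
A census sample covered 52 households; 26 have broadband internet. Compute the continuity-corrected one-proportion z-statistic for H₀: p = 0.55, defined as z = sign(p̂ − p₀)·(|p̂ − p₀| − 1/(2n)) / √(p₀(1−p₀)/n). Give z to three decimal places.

z = -0.585

With x = 26 successes in n = 52, p̂ = 0.50000. p̂ − p₀ = -0.050000.
Continuity correction 1/(2n) = 1/104 = 0.009615.
Corrected numerator: |-0.050000| − 0.009615 = 0.040385.
Null standard error: √(0.55·0.45/52) = √0.004759615 = 0.068990.
z = −0.040385/0.068990 = -0.585.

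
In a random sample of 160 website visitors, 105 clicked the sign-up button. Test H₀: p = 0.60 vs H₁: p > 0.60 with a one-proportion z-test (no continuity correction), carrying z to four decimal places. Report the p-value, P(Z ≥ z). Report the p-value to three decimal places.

p-value = 0.073

Sample proportion p̂ = 105/160 = 0.65625.
Null standard error: √(0.60·0.40/160) = √0.001500000 = 0.038730.
Test statistic (full precision, shown to 4 dp): z = (105/160 − 0.60)/SE₀ ≈ 1.4524.
p-value = P(Z ≥ z) with z = 1.4524 → 0.073.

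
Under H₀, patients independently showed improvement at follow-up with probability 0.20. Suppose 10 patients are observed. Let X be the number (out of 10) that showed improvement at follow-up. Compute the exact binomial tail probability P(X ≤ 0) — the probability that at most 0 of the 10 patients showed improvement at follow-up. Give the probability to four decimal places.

P = 0.1074

X is binomial with n = 10 and p = 0.20.
P(X ≤ 0) = C(10,0)·0.20^0·0.80^10.
= 0.107374 = 0.1074.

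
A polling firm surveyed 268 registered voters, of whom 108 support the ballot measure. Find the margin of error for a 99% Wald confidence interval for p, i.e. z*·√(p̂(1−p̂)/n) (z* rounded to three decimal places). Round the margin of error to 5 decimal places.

ME = 0.07718

The sample proportion is 108/268 = 0.40299.
SE(p̂) = √(0.40299·0.59701/268) = 0.029962.
For 99% confidence, z* = 2.576.
Margin of error = z*·SE = 2.576 × 0.029962 = 0.07718.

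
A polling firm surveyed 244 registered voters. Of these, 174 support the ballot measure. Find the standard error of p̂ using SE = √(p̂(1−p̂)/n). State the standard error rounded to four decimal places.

p̂ = 174/244 = 0.71311.
p̂(1−p̂) = 0.71311·0.28689 = 0.204584.
SE = √(0.204584/244) = 0.0290.

SE = 0.0290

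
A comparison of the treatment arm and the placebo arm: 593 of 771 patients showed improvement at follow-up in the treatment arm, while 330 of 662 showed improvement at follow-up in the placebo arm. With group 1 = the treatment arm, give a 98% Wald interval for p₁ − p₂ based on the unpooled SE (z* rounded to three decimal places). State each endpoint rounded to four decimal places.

(0.2133, 0.3280)

p̂₁ = 593/771 = 0.76913, p̂₂ = 330/662 = 0.49849; p̂₁ − p̂₂ = 0.27064.
Unpooled SE = √(p̂₁(1−p̂₁)/n₁ + p̂₂(1−p̂₂)/n₂) = √(0.000230309 + 0.000377640) = 0.024657.
The 98% critical value is z* = 2.326. Margin = 2.326·0.024657 = 0.05735.
CI: 0.27064 ± 0.05735 = (0.2133, 0.3280).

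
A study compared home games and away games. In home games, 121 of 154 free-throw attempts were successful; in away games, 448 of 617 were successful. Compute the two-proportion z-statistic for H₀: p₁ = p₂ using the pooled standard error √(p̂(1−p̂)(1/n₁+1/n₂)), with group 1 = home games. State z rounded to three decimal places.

p̂₁ = 121/154 = 0.78571, p̂₂ = 448/617 = 0.72609.
Pooled p̂ = (121+448)/(154+617) = 569/771 = 0.73800.
SE = √[p̂(1−p̂)(1/n₁+1/n₂)] = √[0.73800·0.26200·(1/154+1/617)] ≈ 0.039610.
z = (p̂₁ − p̂₂)/SE = (0.78571 − 0.72609)/0.039610 = 0.05962/0.039610 = 1.505.

z = 1.505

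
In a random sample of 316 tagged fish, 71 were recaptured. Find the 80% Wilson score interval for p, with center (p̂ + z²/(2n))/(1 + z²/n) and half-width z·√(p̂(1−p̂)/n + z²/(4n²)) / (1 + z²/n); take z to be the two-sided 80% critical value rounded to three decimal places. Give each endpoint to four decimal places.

Here p̂ = 71/316 = 0.22468 and z = 1.282 (z² = 1.643524).
1 + z²/n = 1.005201.
Center = (0.22468 + 0.002601)/1.005201 = 0.22611.
Radicand: p̂(1−p̂)/n + z²/(4n²) = 0.000551269 + 0.000004115 = 0.000555384.
Half-width = 1.282·√0.000555384/1.005201 = 0.03006.
CI: 0.22611 ± 0.03006 = (0.1961, 0.2562).

(0.1961, 0.2562)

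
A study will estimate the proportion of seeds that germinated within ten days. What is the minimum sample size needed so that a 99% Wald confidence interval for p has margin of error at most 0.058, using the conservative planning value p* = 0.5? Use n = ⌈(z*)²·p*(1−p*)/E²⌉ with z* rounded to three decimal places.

The 99% critical value is z* = 2.576.
p*(1−p*) = 0.50·0.50 = 0.2500.
Required n before rounding: 6.635776 × 0.2500 / 0.058² = 493.146.
Rounding up, n = 494.

n = 494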